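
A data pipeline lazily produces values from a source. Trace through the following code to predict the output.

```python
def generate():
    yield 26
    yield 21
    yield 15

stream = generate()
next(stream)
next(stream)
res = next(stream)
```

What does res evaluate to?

Step 1: generate() creates a generator.
Step 2: next(stream) yields 26 (consumed and discarded).
Step 3: next(stream) yields 21 (consumed and discarded).
Step 4: next(stream) yields 15, assigned to res.
Therefore res = 15.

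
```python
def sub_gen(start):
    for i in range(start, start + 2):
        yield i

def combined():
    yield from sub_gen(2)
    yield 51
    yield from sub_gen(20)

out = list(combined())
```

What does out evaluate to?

Step 1: combined() delegates to sub_gen(2):
  yield 2
  yield 3
Step 2: yield 51
Step 3: Delegates to sub_gen(20):
  yield 20
  yield 21
Therefore out = [2, 3, 51, 20, 21].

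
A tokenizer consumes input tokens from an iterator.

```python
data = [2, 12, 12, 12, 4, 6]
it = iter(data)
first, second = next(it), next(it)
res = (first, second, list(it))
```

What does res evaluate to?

Step 1: Create iterator over [2, 12, 12, 12, 4, 6].
Step 2: first = 2, second = 12.
Step 3: Remaining elements: [12, 12, 4, 6].
Therefore res = (2, 12, [12, 12, 4, 6]).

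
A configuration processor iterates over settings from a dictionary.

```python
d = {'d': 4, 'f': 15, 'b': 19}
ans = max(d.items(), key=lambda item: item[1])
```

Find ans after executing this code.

Step 1: Find item with maximum value:
  ('d', 4)
  ('f', 15)
  ('b', 19)
Step 2: Maximum value is 19 at key 'b'.
Therefore ans = ('b', 19).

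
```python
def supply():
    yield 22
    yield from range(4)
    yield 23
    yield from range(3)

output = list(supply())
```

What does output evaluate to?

Step 1: Trace yields in order:
  yield 22
  yield 0
  yield 1
  yield 2
  yield 3
  yield 23
  yield 0
  yield 1
  yield 2
Therefore output = [22, 0, 1, 2, 3, 23, 0, 1, 2].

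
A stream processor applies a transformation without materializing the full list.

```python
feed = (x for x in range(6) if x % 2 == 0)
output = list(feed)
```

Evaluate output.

Step 1: Filter range(6) keeping only even values:
  x=0: even, included
  x=1: odd, excluded
  x=2: even, included
  x=3: odd, excluded
  x=4: even, included
  x=5: odd, excluded
Therefore output = [0, 2, 4].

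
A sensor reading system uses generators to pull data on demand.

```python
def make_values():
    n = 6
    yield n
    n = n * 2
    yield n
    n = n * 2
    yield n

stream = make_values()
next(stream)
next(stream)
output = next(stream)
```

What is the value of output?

Step 1: Trace through generator execution:
  Yield 1: n starts at 6, yield 6
  Yield 2: n = 6 * 2 = 12, yield 12
  Yield 3: n = 12 * 2 = 24, yield 24
Step 2: First next() gets 6, second next() gets the second value, third next() yields 24.
Therefore output = 24.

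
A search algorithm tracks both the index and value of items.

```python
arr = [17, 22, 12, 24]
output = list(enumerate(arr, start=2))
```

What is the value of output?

Step 1: enumerate with start=2:
  (2, 17)
  (3, 22)
  (4, 12)
  (5, 24)
Therefore output = [(2, 17), (3, 22), (4, 12), (5, 24)].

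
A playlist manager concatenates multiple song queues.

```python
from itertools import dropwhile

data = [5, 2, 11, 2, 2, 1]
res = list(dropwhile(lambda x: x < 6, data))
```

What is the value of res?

Step 1: dropwhile drops elements while < 6:
  5 < 6: dropped
  2 < 6: dropped
  11: kept (dropping stopped)
Step 2: Remaining elements kept regardless of condition.
Therefore res = [11, 2, 2, 1].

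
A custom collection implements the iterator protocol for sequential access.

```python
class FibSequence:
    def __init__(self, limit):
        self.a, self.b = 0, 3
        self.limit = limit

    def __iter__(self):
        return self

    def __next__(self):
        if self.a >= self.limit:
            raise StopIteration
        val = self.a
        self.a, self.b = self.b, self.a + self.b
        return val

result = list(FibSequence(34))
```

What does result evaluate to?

Step 1: Fibonacci-like sequence (a=0, b=3) until >= 34:
  Yield 0, then a,b = 3,3
  Yield 3, then a,b = 3,6
  Yield 3, then a,b = 6,9
  Yield 6, then a,b = 9,15
  Yield 9, then a,b = 15,24
  Yield 15, then a,b = 24,39
  Yield 24, then a,b = 39,63
Step 2: 39 >= 34, stop.
Therefore result = [0, 3, 3, 6, 9, 15, 24].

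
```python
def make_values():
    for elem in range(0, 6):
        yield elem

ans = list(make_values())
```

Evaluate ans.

Step 1: The generator yields each value from range(0, 6).
Step 2: list() consumes all yields: [0, 1, 2, 3, 4, 5].
Therefore ans = [0, 1, 2, 3, 4, 5].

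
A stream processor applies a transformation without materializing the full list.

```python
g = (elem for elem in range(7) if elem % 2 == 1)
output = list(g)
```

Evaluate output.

Step 1: Filter range(7) keeping only odd values:
  elem=0: even, excluded
  elem=1: odd, included
  elem=2: even, excluded
  elem=3: odd, included
  elem=4: even, excluded
  elem=5: odd, included
  elem=6: even, excluded
Therefore output = [1, 3, 5].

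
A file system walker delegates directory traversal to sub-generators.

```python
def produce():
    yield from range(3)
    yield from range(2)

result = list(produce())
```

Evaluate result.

Step 1: Trace yields in order:
  yield 0
  yield 1
  yield 2
  yield 0
  yield 1
Therefore result = [0, 1, 2, 0, 1].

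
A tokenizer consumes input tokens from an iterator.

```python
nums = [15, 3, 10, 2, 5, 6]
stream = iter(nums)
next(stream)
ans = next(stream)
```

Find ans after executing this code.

Step 1: Create iterator over [15, 3, 10, 2, 5, 6].
Step 2: next() consumes 15.
Step 3: next() returns 3.
Therefore ans = 3.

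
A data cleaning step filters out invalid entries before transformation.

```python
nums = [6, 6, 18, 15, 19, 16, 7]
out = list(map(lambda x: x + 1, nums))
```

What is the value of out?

Step 1: Apply lambda x: x + 1 to each element:
  6 -> 7
  6 -> 7
  18 -> 19
  15 -> 16
  19 -> 20
  16 -> 17
  7 -> 8
Therefore out = [7, 7, 19, 16, 20, 17, 8].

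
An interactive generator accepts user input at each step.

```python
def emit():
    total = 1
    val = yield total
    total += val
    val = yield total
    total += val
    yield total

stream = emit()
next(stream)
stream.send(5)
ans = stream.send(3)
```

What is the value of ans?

Step 1: next() -> yield total=1.
Step 2: send(5) -> val=5, total = 1+5 = 6, yield 6.
Step 3: send(3) -> val=3, total = 6+3 = 9, yield 9.
Therefore ans = 9.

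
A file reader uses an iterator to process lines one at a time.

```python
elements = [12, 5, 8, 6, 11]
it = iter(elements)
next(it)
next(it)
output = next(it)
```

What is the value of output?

Step 1: Create iterator over [12, 5, 8, 6, 11].
Step 2: next() consumes 12.
Step 3: next() consumes 5.
Step 4: next() returns 8.
Therefore output = 8.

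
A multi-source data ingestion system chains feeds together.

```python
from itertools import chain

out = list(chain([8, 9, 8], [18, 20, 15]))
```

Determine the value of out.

Step 1: chain() concatenates iterables: [8, 9, 8] + [18, 20, 15].
Therefore out = [8, 9, 8, 18, 20, 15].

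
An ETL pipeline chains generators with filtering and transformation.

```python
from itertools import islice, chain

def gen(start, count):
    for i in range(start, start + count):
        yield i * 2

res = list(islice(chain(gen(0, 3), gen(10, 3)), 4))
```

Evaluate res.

Step 1: gen(0, 3) yields [0, 2, 4].
Step 2: gen(10, 3) yields [20, 22, 24].
Step 3: chain concatenates: [0, 2, 4, 20, 22, 24].
Step 4: islice takes first 4: [0, 2, 4, 20].
Therefore res = [0, 2, 4, 20].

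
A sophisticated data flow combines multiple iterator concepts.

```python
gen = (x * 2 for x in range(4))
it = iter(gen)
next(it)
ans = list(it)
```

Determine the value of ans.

Step 1: Generator produces [0, 2, 4, 6].
Step 2: next(it) consumes first element (0).
Step 3: list(it) collects remaining: [2, 4, 6].
Therefore ans = [2, 4, 6].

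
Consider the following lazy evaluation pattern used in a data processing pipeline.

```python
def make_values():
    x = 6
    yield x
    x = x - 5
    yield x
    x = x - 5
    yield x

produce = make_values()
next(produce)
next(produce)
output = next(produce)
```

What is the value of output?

Step 1: Trace through generator execution:
  Yield 1: x starts at 6, yield 6
  Yield 2: x = 6 - 5 = 1, yield 1
  Yield 3: x = 1 - 5 = -4, yield -4
Step 2: First next() gets 6, second next() gets the second value, third next() yields -4.
Therefore output = -4.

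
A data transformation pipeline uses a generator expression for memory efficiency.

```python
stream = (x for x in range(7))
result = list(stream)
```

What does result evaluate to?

Step 1: Generator expression iterates range(7): [0, 1, 2, 3, 4, 5, 6].
Step 2: list() collects all values.
Therefore result = [0, 1, 2, 3, 4, 5, 6].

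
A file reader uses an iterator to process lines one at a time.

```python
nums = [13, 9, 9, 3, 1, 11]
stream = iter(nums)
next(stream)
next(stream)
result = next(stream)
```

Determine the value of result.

Step 1: Create iterator over [13, 9, 9, 3, 1, 11].
Step 2: next() consumes 13.
Step 3: next() consumes 9.
Step 4: next() returns 9.
Therefore result = 9.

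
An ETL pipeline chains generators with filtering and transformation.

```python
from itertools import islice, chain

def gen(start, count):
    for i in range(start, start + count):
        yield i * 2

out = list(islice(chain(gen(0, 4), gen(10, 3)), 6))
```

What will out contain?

Step 1: gen(0, 4) yields [0, 2, 4, 6].
Step 2: gen(10, 3) yields [20, 22, 24].
Step 3: chain concatenates: [0, 2, 4, 6, 20, 22, 24].
Step 4: islice takes first 6: [0, 2, 4, 6, 20, 22].
Therefore out = [0, 2, 4, 6, 20, 22].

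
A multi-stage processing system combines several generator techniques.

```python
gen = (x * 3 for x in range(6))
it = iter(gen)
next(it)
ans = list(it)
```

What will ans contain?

Step 1: Generator produces [0, 3, 6, 9, 12, 15].
Step 2: next(it) consumes first element (0).
Step 3: list(it) collects remaining: [3, 6, 9, 12, 15].
Therefore ans = [3, 6, 9, 12, 15].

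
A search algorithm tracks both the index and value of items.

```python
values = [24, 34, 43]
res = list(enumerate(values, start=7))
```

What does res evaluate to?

Step 1: enumerate with start=7:
  (7, 24)
  (8, 34)
  (9, 43)
Therefore res = [(7, 24), (8, 34), (9, 43)].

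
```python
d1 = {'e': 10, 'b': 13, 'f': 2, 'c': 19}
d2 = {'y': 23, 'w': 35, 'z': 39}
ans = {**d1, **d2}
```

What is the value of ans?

Step 1: Merge d1 and d2 (d2 values override on key conflicts).
Step 2: d1 has keys ['e', 'b', 'f', 'c'], d2 has keys ['y', 'w', 'z'].
Therefore ans = {'e': 10, 'b': 13, 'f': 2, 'c': 19, 'y': 23, 'w': 35, 'z': 39}.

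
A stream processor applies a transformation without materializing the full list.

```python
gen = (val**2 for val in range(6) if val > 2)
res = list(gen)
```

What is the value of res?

Step 1: For range(6), keep val > 2, then square:
  val=0: 0 <= 2, excluded
  val=1: 1 <= 2, excluded
  val=2: 2 <= 2, excluded
  val=3: 3 > 2, yield 3**2 = 9
  val=4: 4 > 2, yield 4**2 = 16
  val=5: 5 > 2, yield 5**2 = 25
Therefore res = [9, 16, 25].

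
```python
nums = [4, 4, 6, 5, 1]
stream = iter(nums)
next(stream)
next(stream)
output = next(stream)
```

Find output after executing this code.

Step 1: Create iterator over [4, 4, 6, 5, 1].
Step 2: next() consumes 4.
Step 3: next() consumes 4.
Step 4: next() returns 6.
Therefore output = 6.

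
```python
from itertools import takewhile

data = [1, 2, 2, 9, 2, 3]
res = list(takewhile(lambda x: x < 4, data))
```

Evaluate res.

Step 1: takewhile stops at first element >= 4:
  1 < 4: take
  2 < 4: take
  2 < 4: take
  9 >= 4: stop
Therefore res = [1, 2, 2].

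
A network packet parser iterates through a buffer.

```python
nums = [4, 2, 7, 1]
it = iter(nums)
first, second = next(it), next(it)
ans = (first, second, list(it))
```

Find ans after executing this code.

Step 1: Create iterator over [4, 2, 7, 1].
Step 2: first = 4, second = 2.
Step 3: Remaining elements: [7, 1].
Therefore ans = (4, 2, [7, 1]).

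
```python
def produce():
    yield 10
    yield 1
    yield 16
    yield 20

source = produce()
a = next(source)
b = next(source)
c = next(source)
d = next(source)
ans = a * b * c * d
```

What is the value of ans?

Step 1: Create generator and consume all values:
  a = next(source) = 10
  b = next(source) = 1
  c = next(source) = 16
  d = next(source) = 20
Step 2: ans = 10 * 1 * 16 * 20 = 3200.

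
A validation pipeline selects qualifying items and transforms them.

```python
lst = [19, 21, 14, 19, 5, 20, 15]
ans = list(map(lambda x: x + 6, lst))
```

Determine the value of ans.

Step 1: Apply lambda x: x + 6 to each element:
  19 -> 25
  21 -> 27
  14 -> 20
  19 -> 25
  5 -> 11
  20 -> 26
  15 -> 21
Therefore ans = [25, 27, 20, 25, 11, 26, 21].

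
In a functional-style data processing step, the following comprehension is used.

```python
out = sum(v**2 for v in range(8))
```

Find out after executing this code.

Step 1: Compute v**2 for each v in range(8):
  v=0: 0**2 = 0
  v=1: 1**2 = 1
  v=2: 2**2 = 4
  v=3: 3**2 = 9
  v=4: 4**2 = 16
  v=5: 5**2 = 25
  v=6: 6**2 = 36
  v=7: 7**2 = 49
Step 2: sum = 0 + 1 + 4 + 9 + 16 + 25 + 36 + 49 = 140.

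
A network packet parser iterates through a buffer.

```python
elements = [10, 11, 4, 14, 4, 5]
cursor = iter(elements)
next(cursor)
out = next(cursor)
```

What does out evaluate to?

Step 1: Create iterator over [10, 11, 4, 14, 4, 5].
Step 2: next() consumes 10.
Step 3: next() returns 11.
Therefore out = 11.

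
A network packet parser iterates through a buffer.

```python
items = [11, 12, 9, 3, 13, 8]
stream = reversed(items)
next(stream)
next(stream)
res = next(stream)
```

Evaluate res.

Step 1: reversed([11, 12, 9, 3, 13, 8]) gives iterator: [8, 13, 3, 9, 12, 11].
Step 2: First next() = 8, second next() = 13.
Step 3: Third next() = 3.
Therefore res = 3.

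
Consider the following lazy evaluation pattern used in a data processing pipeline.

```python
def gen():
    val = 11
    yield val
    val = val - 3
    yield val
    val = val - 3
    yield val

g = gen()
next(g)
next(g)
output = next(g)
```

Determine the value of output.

Step 1: Trace through generator execution:
  Yield 1: val starts at 11, yield 11
  Yield 2: val = 11 - 3 = 8, yield 8
  Yield 3: val = 8 - 3 = 5, yield 5
Step 2: First next() gets 11, second next() gets the second value, third next() yields 5.
Therefore output = 5.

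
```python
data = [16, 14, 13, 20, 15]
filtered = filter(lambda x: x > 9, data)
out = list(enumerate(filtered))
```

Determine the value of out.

Step 1: Filter [16, 14, 13, 20, 15] for > 9: [16, 14, 13, 20, 15].
Step 2: enumerate re-indexes from 0: [(0, 16), (1, 14), (2, 13), (3, 20), (4, 15)].
Therefore out = [(0, 16), (1, 14), (2, 13), (3, 20), (4, 15)].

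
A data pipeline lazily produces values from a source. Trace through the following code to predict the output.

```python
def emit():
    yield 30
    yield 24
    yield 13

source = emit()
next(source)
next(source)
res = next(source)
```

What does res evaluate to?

Step 1: emit() creates a generator.
Step 2: next(source) yields 30 (consumed and discarded).
Step 3: next(source) yields 24 (consumed and discarded).
Step 4: next(source) yields 13, assigned to res.
Therefore res = 13.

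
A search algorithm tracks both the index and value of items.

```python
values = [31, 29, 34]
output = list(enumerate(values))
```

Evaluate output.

Step 1: enumerate pairs each element with its index:
  (0, 31)
  (1, 29)
  (2, 34)
Therefore output = [(0, 31), (1, 29), (2, 34)].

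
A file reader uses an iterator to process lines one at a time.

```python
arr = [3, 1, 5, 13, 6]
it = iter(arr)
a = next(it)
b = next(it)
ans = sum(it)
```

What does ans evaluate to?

Step 1: Create iterator over [3, 1, 5, 13, 6].
Step 2: a = next() = 3, b = next() = 1.
Step 3: sum() of remaining [5, 13, 6] = 24.
Therefore ans = 24.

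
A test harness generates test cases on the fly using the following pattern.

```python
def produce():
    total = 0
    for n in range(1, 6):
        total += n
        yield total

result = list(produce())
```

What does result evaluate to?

Step 1: Generator accumulates running sum:
  n=1: total = 1, yield 1
  n=2: total = 3, yield 3
  n=3: total = 6, yield 6
  n=4: total = 10, yield 10
  n=5: total = 15, yield 15
Therefore result = [1, 3, 6, 10, 15].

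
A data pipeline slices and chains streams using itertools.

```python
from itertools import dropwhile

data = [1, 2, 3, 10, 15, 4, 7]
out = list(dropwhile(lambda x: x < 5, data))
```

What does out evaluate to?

Step 1: dropwhile drops elements while < 5:
  1 < 5: dropped
  2 < 5: dropped
  3 < 5: dropped
  10: kept (dropping stopped)
Step 2: Remaining elements kept regardless of condition.
Therefore out = [10, 15, 4, 7].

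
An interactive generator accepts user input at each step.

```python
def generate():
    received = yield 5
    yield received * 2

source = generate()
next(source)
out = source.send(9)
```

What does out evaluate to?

Step 1: next(source) advances to first yield, producing 5.
Step 2: send(9) resumes, received = 9.
Step 3: yield received * 2 = 9 * 2 = 18.
Therefore out = 18.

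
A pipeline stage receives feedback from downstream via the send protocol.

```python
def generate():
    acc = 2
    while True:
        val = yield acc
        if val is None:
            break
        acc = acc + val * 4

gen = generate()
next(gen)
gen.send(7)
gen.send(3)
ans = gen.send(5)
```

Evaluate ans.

Step 1: next() -> yield acc=2.
Step 2: send(7) -> val=7, acc = 2 + 7*4 = 30, yield 30.
Step 3: send(3) -> val=3, acc = 30 + 3*4 = 42, yield 42.
Step 4: send(5) -> val=5, acc = 42 + 5*4 = 62, yield 62.
Therefore ans = 62.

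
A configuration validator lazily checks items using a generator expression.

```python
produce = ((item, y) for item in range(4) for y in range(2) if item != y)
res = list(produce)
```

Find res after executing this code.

Step 1: Nested generator over range(4) x range(2) where item != y:
  (0, 0): excluded (item == y)
  (0, 1): included
  (1, 0): included
  (1, 1): excluded (item == y)
  (2, 0): included
  (2, 1): included
  (3, 0): included
  (3, 1): included
Therefore res = [(0, 1), (1, 0), (2, 0), (2, 1), (3, 0), (3, 1)].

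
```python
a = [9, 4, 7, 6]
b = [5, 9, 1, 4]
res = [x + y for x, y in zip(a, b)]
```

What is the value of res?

Step 1: Add corresponding elements:
  9 + 5 = 14
  4 + 9 = 13
  7 + 1 = 8
  6 + 4 = 10
Therefore res = [14, 13, 8, 10].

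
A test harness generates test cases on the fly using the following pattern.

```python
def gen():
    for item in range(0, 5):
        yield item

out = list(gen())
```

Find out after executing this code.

Step 1: The generator yields each value from range(0, 5).
Step 2: list() consumes all yields: [0, 1, 2, 3, 4].
Therefore out = [0, 1, 2, 3, 4].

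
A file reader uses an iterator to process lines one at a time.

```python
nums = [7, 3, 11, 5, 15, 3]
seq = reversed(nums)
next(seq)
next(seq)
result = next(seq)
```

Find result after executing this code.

Step 1: reversed([7, 3, 11, 5, 15, 3]) gives iterator: [3, 15, 5, 11, 3, 7].
Step 2: First next() = 3, second next() = 15.
Step 3: Third next() = 5.
Therefore result = 5.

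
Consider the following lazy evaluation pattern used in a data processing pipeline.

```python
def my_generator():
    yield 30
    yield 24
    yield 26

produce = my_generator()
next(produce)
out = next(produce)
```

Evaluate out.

Step 1: my_generator() creates a generator.
Step 2: next(produce) yields 30 (consumed and discarded).
Step 3: next(produce) yields 24, assigned to out.
Therefore out = 24.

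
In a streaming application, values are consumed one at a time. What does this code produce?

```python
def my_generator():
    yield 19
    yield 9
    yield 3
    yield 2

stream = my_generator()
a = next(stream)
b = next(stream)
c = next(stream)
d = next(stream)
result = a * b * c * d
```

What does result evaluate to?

Step 1: Create generator and consume all values:
  a = next(stream) = 19
  b = next(stream) = 9
  c = next(stream) = 3
  d = next(stream) = 2
Step 2: result = 19 * 9 * 3 * 2 = 1026.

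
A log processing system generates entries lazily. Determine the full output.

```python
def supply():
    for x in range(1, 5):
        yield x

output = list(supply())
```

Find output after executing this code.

Step 1: The generator yields each value from range(1, 5).
Step 2: list() consumes all yields: [1, 2, 3, 4].
Therefore output = [1, 2, 3, 4].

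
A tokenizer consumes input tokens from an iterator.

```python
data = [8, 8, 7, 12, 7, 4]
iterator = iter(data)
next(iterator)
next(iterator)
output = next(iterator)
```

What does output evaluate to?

Step 1: Create iterator over [8, 8, 7, 12, 7, 4].
Step 2: next() consumes 8.
Step 3: next() consumes 8.
Step 4: next() returns 7.
Therefore output = 7.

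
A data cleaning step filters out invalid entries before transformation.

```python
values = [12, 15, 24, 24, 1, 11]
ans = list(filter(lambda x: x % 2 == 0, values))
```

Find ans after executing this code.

Step 1: Filter elements divisible by 2:
  12 % 2 = 0: kept
  15 % 2 = 1: removed
  24 % 2 = 0: kept
  24 % 2 = 0: kept
  1 % 2 = 1: removed
  11 % 2 = 1: removed
Therefore ans = [12, 24, 24].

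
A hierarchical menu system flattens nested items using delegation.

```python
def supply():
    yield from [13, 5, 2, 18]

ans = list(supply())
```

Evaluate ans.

Step 1: yield from delegates to the iterable, yielding each element.
Step 2: Collected values: [13, 5, 2, 18].
Therefore ans = [13, 5, 2, 18].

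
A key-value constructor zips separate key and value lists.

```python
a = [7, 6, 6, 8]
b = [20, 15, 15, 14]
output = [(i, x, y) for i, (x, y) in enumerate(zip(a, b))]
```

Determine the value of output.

Step 1: enumerate(zip(a, b)) gives index with paired elements:
  i=0: (7, 20)
  i=1: (6, 15)
  i=2: (6, 15)
  i=3: (8, 14)
Therefore output = [(0, 7, 20), (1, 6, 15), (2, 6, 15), (3, 8, 14)].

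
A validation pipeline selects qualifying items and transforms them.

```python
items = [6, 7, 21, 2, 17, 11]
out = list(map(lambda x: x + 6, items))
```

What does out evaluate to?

Step 1: Apply lambda x: x + 6 to each element:
  6 -> 12
  7 -> 13
  21 -> 27
  2 -> 8
  17 -> 23
  11 -> 17
Therefore out = [12, 13, 27, 8, 23, 17].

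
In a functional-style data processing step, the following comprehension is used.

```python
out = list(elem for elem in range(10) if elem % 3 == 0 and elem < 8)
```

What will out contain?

Step 1: Filter range(10) where elem % 3 == 0 and elem < 8:
  elem=0: both conditions met, included
  elem=1: excluded (1 % 3 != 0)
  elem=2: excluded (2 % 3 != 0)
  elem=3: both conditions met, included
  elem=4: excluded (4 % 3 != 0)
  elem=5: excluded (5 % 3 != 0)
  elem=6: both conditions met, included
  elem=7: excluded (7 % 3 != 0)
  elem=8: excluded (8 % 3 != 0, 8 >= 8)
  elem=9: excluded (9 >= 8)
Therefore out = [0, 3, 6].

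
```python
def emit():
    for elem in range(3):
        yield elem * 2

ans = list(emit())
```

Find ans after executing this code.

Step 1: For each elem in range(3), yield elem * 2:
  elem=0: yield 0 * 2 = 0
  elem=1: yield 1 * 2 = 2
  elem=2: yield 2 * 2 = 4
Therefore ans = [0, 2, 4].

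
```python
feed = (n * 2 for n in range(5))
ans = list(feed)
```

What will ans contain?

Step 1: For each n in range(5), compute n*2:
  n=0: 0*2 = 0
  n=1: 1*2 = 2
  n=2: 2*2 = 4
  n=3: 3*2 = 6
  n=4: 4*2 = 8
Therefore ans = [0, 2, 4, 6, 8].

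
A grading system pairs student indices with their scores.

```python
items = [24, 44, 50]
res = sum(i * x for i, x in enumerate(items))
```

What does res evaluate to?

Step 1: Compute i * x for each (i, x) in enumerate([24, 44, 50]):
  i=0, x=24: 0*24 = 0
  i=1, x=44: 1*44 = 44
  i=2, x=50: 2*50 = 100
Step 2: sum = 0 + 44 + 100 = 144.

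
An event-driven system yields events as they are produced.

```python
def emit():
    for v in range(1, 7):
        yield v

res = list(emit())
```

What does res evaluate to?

Step 1: The generator yields each value from range(1, 7).
Step 2: list() consumes all yields: [1, 2, 3, 4, 5, 6].
Therefore res = [1, 2, 3, 4, 5, 6].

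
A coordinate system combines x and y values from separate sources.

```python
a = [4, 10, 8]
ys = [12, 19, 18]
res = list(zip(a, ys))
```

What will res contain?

Step 1: zip pairs elements at same index:
  Index 0: (4, 12)
  Index 1: (10, 19)
  Index 2: (8, 18)
Therefore res = [(4, 12), (10, 19), (8, 18)].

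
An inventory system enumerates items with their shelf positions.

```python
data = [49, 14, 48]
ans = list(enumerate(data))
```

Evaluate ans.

Step 1: enumerate pairs each element with its index:
  (0, 49)
  (1, 14)
  (2, 48)
Therefore ans = [(0, 49), (1, 14), (2, 48)].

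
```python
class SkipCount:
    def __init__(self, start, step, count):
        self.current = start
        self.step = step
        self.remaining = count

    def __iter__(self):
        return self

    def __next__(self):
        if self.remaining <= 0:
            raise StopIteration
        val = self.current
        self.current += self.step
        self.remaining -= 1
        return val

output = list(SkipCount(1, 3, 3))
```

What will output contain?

Step 1: SkipCount starts at 1, increments by 3, for 3 steps:
  Yield 1, then current += 3
  Yield 4, then current += 3
  Yield 7, then current += 3
Therefore output = [1, 4, 7].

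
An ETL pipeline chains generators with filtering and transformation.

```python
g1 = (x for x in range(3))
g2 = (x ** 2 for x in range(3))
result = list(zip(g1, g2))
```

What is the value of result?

Step 1: g1 produces [0, 1, 2].
Step 2: g2 produces [0, 1, 4].
Step 3: zip pairs them: [(0, 0), (1, 1), (2, 4)].
Therefore result = [(0, 0), (1, 1), (2, 4)].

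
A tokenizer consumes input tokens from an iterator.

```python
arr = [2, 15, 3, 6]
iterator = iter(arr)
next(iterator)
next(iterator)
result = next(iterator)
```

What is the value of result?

Step 1: Create iterator over [2, 15, 3, 6].
Step 2: next() consumes 2.
Step 3: next() consumes 15.
Step 4: next() returns 3.
Therefore result = 3.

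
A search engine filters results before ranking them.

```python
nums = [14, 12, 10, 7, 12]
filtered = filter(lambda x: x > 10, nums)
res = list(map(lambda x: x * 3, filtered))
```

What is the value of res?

Step 1: Filter nums for elements > 10:
  14: kept
  12: kept
  10: removed
  7: removed
  12: kept
Step 2: Map x * 3 on filtered [14, 12, 12]:
  14 -> 42
  12 -> 36
  12 -> 36
Therefore res = [42, 36, 36].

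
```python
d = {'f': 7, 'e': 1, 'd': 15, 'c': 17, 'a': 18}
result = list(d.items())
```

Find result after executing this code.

Step 1: d.items() returns (key, value) pairs in insertion order.
Therefore result = [('f', 7), ('e', 1), ('d', 15), ('c', 17), ('a', 18)].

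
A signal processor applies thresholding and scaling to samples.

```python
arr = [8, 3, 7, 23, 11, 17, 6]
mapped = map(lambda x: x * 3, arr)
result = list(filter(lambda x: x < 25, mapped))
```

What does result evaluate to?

Step 1: Map x * 3:
  8 -> 24
  3 -> 9
  7 -> 21
  23 -> 69
  11 -> 33
  17 -> 51
  6 -> 18
Step 2: Filter for < 25:
  24: kept
  9: kept
  21: kept
  69: removed
  33: removed
  51: removed
  18: kept
Therefore result = [24, 9, 21, 18].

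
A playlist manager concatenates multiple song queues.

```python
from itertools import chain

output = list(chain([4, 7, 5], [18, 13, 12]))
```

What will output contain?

Step 1: chain() concatenates iterables: [4, 7, 5] + [18, 13, 12].
Therefore output = [4, 7, 5, 18, 13, 12].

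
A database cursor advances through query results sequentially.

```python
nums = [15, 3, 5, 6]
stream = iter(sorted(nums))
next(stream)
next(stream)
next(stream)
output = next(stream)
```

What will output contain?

Step 1: sorted([15, 3, 5, 6]) = [3, 5, 6, 15].
Step 2: Create iterator and skip 3 elements.
Step 3: next() returns 15.
Therefore output = 15.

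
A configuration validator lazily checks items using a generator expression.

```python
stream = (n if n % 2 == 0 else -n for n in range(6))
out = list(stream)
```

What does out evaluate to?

Step 1: For each n in range(6), yield n if even, else -n:
  n=0: even, yield 0
  n=1: odd, yield -1
  n=2: even, yield 2
  n=3: odd, yield -3
  n=4: even, yield 4
  n=5: odd, yield -5
Therefore out = [0, -1, 2, -3, 4, -5].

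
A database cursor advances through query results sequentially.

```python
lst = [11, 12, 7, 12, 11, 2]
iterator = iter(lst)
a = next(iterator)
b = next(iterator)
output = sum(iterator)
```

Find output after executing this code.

Step 1: Create iterator over [11, 12, 7, 12, 11, 2].
Step 2: a = next() = 11, b = next() = 12.
Step 3: sum() of remaining [7, 12, 11, 2] = 32.
Therefore output = 32.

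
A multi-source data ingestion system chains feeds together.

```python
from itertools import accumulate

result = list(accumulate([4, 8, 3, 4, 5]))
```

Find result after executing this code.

Step 1: accumulate computes running sums:
  + 4 = 4
  + 8 = 12
  + 3 = 15
  + 4 = 19
  + 5 = 24
Therefore result = [4, 12, 15, 19, 24].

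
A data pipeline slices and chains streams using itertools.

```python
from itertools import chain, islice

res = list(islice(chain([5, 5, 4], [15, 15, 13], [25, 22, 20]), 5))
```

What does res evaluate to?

Step 1: chain([5, 5, 4], [15, 15, 13], [25, 22, 20]) = [5, 5, 4, 15, 15, 13, 25, 22, 20].
Step 2: islice takes first 5 elements: [5, 5, 4, 15, 15].
Therefore res = [5, 5, 4, 15, 15].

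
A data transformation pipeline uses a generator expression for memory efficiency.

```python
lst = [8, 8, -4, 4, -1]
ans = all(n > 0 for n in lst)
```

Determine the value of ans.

Step 1: Check n > 0 for each element in [8, 8, -4, 4, -1]:
  8 > 0: True
  8 > 0: True
  -4 > 0: False
  4 > 0: True
  -1 > 0: False
Step 2: all() returns False.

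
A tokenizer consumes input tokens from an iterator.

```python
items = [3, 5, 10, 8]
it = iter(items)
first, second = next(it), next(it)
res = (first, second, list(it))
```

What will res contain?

Step 1: Create iterator over [3, 5, 10, 8].
Step 2: first = 3, second = 5.
Step 3: Remaining elements: [10, 8].
Therefore res = (3, 5, [10, 8]).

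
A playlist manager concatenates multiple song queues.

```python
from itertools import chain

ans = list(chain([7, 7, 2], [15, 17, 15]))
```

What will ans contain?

Step 1: chain() concatenates iterables: [7, 7, 2] + [15, 17, 15].
Therefore ans = [7, 7, 2, 15, 17, 15].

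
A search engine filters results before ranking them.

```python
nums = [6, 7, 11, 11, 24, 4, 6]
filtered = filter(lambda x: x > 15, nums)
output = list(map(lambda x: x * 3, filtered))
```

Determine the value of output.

Step 1: Filter nums for elements > 15:
  6: removed
  7: removed
  11: removed
  11: removed
  24: kept
  4: removed
  6: removed
Step 2: Map x * 3 on filtered [24]:
  24 -> 72
Therefore output = [72].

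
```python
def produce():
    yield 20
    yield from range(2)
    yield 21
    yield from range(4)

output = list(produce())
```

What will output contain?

Step 1: Trace yields in order:
  yield 20
  yield 0
  yield 1
  yield 21
  yield 0
  yield 1
  yield 2
  yield 3
Therefore output = [20, 0, 1, 21, 0, 1, 2, 3].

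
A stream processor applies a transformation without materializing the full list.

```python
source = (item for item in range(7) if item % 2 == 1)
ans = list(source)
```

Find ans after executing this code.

Step 1: Filter range(7) keeping only odd values:
  item=0: even, excluded
  item=1: odd, included
  item=2: even, excluded
  item=3: odd, included
  item=4: even, excluded
  item=5: odd, included
  item=6: even, excluded
Therefore ans = [1, 3, 5].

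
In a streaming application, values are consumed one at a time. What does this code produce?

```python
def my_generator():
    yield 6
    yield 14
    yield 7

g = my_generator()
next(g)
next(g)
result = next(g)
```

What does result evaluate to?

Step 1: my_generator() creates a generator.
Step 2: next(g) yields 6 (consumed and discarded).
Step 3: next(g) yields 14 (consumed and discarded).
Step 4: next(g) yields 7, assigned to result.
Therefore result = 7.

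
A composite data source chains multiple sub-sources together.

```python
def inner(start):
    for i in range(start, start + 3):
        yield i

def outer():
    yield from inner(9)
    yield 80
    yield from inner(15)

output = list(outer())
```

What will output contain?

Step 1: outer() delegates to inner(9):
  yield 9
  yield 10
  yield 11
Step 2: yield 80
Step 3: Delegates to inner(15):
  yield 15
  yield 16
  yield 17
Therefore output = [9, 10, 11, 80, 15, 16, 17].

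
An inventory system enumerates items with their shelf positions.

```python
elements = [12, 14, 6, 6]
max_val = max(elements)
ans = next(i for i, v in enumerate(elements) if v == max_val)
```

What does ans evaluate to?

Step 1: max([12, 14, 6, 6]) = 14.
Step 2: Find first index where value == 14:
  Index 0: 12 != 14
  Index 1: 14 == 14, found!
Therefore ans = 1.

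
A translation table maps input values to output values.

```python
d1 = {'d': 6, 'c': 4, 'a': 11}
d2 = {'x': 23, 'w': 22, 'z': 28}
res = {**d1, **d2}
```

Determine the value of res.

Step 1: Merge d1 and d2 (d2 values override on key conflicts).
Step 2: d1 has keys ['d', 'c', 'a'], d2 has keys ['x', 'w', 'z'].
Therefore res = {'d': 6, 'c': 4, 'a': 11, 'x': 23, 'w': 22, 'z': 28}.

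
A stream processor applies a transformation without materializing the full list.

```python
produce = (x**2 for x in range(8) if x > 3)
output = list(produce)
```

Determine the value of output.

Step 1: For range(8), keep x > 3, then square:
  x=0: 0 <= 3, excluded
  x=1: 1 <= 3, excluded
  x=2: 2 <= 3, excluded
  x=3: 3 <= 3, excluded
  x=4: 4 > 3, yield 4**2 = 16
  x=5: 5 > 3, yield 5**2 = 25
  x=6: 6 > 3, yield 6**2 = 36
  x=7: 7 > 3, yield 7**2 = 49
Therefore output = [16, 25, 36, 49].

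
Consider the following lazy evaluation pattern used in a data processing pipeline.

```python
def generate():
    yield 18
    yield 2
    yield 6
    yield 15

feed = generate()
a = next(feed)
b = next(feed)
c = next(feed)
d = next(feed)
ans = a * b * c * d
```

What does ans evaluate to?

Step 1: Create generator and consume all values:
  a = next(feed) = 18
  b = next(feed) = 2
  c = next(feed) = 6
  d = next(feed) = 15
Step 2: ans = 18 * 2 * 6 * 15 = 3240.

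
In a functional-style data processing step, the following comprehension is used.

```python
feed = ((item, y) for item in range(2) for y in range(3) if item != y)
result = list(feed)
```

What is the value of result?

Step 1: Nested generator over range(2) x range(3) where item != y:
  (0, 0): excluded (item == y)
  (0, 1): included
  (0, 2): included
  (1, 0): included
  (1, 1): excluded (item == y)
  (1, 2): included
Therefore result = [(0, 1), (0, 2), (1, 0), (1, 2)].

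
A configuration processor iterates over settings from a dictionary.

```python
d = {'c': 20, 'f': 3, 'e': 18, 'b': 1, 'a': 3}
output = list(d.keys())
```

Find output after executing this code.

Step 1: d.keys() returns the dictionary keys in insertion order.
Therefore output = ['c', 'f', 'e', 'b', 'a'].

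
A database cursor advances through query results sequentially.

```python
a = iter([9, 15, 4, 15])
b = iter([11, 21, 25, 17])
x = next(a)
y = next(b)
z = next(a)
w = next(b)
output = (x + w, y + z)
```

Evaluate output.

Step 1: a iterates [9, 15, 4, 15], b iterates [11, 21, 25, 17].
Step 2: x = next(a) = 9, y = next(b) = 11.
Step 3: z = next(a) = 15, w = next(b) = 21.
Step 4: output = (9 + 21, 11 + 15) = (30, 26).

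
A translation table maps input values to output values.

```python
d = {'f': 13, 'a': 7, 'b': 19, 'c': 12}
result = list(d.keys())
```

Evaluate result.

Step 1: d.keys() returns the dictionary keys in insertion order.
Therefore result = ['f', 'a', 'b', 'c'].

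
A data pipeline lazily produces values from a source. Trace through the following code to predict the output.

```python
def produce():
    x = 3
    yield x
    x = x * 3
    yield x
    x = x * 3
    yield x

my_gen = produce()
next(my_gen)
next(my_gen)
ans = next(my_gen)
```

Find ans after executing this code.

Step 1: Trace through generator execution:
  Yield 1: x starts at 3, yield 3
  Yield 2: x = 3 * 3 = 9, yield 9
  Yield 3: x = 9 * 3 = 27, yield 27
Step 2: First next() gets 3, second next() gets the second value, third next() yields 27.
Therefore ans = 27.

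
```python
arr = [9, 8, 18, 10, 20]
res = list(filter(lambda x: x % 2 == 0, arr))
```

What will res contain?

Step 1: Filter elements divisible by 2:
  9 % 2 = 1: removed
  8 % 2 = 0: kept
  18 % 2 = 0: kept
  10 % 2 = 0: kept
  20 % 2 = 0: kept
Therefore res = [8, 18, 10, 20].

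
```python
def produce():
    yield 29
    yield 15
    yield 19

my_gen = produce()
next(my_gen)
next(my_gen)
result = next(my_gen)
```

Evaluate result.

Step 1: produce() creates a generator.
Step 2: next(my_gen) yields 29 (consumed and discarded).
Step 3: next(my_gen) yields 15 (consumed and discarded).
Step 4: next(my_gen) yields 19, assigned to result.
Therefore result = 19.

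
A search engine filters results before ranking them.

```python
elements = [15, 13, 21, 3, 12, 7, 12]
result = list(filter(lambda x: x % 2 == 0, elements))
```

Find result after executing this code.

Step 1: Filter elements divisible by 2:
  15 % 2 = 1: removed
  13 % 2 = 1: removed
  21 % 2 = 1: removed
  3 % 2 = 1: removed
  12 % 2 = 0: kept
  7 % 2 = 1: removed
  12 % 2 = 0: kept
Therefore result = [12, 12].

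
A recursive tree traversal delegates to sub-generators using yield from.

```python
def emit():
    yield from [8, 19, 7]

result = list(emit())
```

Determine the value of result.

Step 1: yield from delegates to the iterable, yielding each element.
Step 2: Collected values: [8, 19, 7].
Therefore result = [8, 19, 7].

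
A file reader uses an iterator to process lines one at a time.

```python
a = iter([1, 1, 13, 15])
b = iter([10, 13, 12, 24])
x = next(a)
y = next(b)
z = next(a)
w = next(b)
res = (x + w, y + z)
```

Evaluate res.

Step 1: a iterates [1, 1, 13, 15], b iterates [10, 13, 12, 24].
Step 2: x = next(a) = 1, y = next(b) = 10.
Step 3: z = next(a) = 1, w = next(b) = 13.
Step 4: res = (1 + 13, 10 + 1) = (14, 11).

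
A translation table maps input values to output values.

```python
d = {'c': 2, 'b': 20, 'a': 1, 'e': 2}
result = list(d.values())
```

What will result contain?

Step 1: d.values() returns the dictionary values in insertion order.
Therefore result = [2, 20, 1, 2].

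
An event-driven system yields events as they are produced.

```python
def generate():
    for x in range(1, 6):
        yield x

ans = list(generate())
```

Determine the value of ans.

Step 1: The generator yields each value from range(1, 6).
Step 2: list() consumes all yields: [1, 2, 3, 4, 5].
Therefore ans = [1, 2, 3, 4, 5].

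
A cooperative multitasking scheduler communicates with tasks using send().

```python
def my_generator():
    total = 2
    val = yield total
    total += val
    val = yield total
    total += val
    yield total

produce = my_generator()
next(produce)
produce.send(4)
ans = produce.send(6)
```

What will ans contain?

Step 1: next() -> yield total=2.
Step 2: send(4) -> val=4, total = 2+4 = 6, yield 6.
Step 3: send(6) -> val=6, total = 6+6 = 12, yield 12.
Therefore ans = 12.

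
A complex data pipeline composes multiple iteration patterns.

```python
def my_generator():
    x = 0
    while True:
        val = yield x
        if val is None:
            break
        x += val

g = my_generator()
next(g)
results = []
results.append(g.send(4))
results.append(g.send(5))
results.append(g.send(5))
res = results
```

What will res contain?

Step 1: next(g) -> yield 0.
Step 2: send(4) -> x = 4, yield 4.
Step 3: send(5) -> x = 9, yield 9.
Step 4: send(5) -> x = 14, yield 14.
Therefore res = [4, 9, 14].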